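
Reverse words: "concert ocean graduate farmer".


Original: "concert ocean graduate farmer"
Words (1..n): concert | ocean | graduate | farmer
Reversed (n..1): farmer | graduate | ocean | concert
Result = "farmer graduate ocean concert"


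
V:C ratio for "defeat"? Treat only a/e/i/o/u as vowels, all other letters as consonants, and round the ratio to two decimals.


Word: "defeat"
Vowels (a,e,i,o,u): 3
Consonants: 3
Ratio = 3/3
= 1.00


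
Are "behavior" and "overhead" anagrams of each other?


Word 1: "behavior" → sorted: abehiorv
Word 2: "overhead" → sorted: adeehorv
Same letters? abehiorv != adeehorv
Anagram = No


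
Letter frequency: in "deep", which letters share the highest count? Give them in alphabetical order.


Word: "deep"
Letter counts:
  'd': 1
  'e': 2
  'p': 1
Maximum count = 2
Most frequent = 'e' (2 times each)


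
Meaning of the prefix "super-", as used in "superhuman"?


Prefix: super-
Example: superhuman = super- + human
Meaning = above / beyond


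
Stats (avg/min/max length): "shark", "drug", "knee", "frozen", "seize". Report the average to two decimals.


Lengths: "shark"=5, "drug"=4, "knee"=4, "frozen"=6, "seize"=5
Sum = 24, Count = 5
Average = 24/5 = 4.80
= avg=4.80, min=4, max=6


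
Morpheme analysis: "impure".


Word: "impure"
Morphemes: im- + pure
Each morpheme carries meaning
= 2 morphemes


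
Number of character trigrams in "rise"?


Word: "rise" (length 4)
Number of 3-grams = length - 3 + 1 = 4 - 3 + 1
= 2


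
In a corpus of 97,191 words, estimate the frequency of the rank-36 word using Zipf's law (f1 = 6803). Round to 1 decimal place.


Zipf's law: f(r) = f(1) / r
f(1) = 6803
f(36) = 6803 / 36
= 189.0 occurrences


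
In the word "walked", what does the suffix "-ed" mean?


Suffix: -ed
Example: walked (walk + -ed)
Meaning = past tense


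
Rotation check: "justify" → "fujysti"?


Word: "justify", Candidate: "fujysti"
Method: check if candidate is substring of word+word
"justifyjustify" contains "fujysti"? No
Is rotation = No


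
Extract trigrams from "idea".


Word: "idea" (length 4)
Number of trigrams = 4 - 3 + 1 = 2
  Position 0: "ide"
  Position 1: "dea"
Trigrams = "ide", "dea"


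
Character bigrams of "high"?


Word: "high" (length 4)
Number of bigrams = 4 - 2 + 1 = 3
  Position 0: "hi"
  Position 1: "ig"
  Position 2: "gh"
Bigrams = "hi", "ig", "gh"


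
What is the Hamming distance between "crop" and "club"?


Comparing character by character (same length = 4):
  Pos 0: 'c' vs 'c' =
  Pos 1: 'r' vs 'l' !=
  Pos 2: 'o' vs 'u' !=
  Pos 3: 'p' vs 'b' !=
Hamming distance = 3


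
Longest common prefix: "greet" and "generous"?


Word 1: "greet"
Word 2: "generous"
Comparing from start:
  Pos 0: 'g' == 'g'
  Pos 1: 'r' != 'e' (stop)
LCP = "g" (length 1)


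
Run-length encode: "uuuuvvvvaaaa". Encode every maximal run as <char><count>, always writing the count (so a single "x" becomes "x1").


String: "uuuuvvvvaaaa"
Scanning for consecutive runs:
  'u' x 4
  'v' x 4
  'a' x 4
RLE = "u4v4a4"


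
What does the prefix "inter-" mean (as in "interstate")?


Prefix: inter-
Example: interstate = inter- + state
Meaning = between


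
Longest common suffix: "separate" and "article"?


Word 1: "separate"
Word 2: "article"
Comparing from end:
  Pos -1: 'e' == 'e'
  Pos -2: 't' != 'l' (stop)
LCS = "e" (length 1)


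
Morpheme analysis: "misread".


Word: "misread"
Morphemes: mis- / read
Each morpheme carries meaning
= 2 morphemes


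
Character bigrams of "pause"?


Word: "pause" (length 5)
Number of bigrams = 5 - 2 + 1 = 4
  Position 0: "pa"
  Position 1: "au"
  Position 2: "us"
  Position 3: "se"
Bigrams = "pa", "au", "us", "se"


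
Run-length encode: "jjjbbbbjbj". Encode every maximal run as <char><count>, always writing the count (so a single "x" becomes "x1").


String: "jjjbbbbjbj"
Scanning for consecutive runs:
  'j' x 3
  'b' x 4
  'j' x 1
  'b' x 1
  'j' x 1
RLE = "j3b4j1b1j1"


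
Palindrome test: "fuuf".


Word: "fuuf"
Reversed: "fuuf"
Forward == Backward? fuuf == fuuf
Palindrome = Yes


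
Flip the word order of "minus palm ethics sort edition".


Original: "minus palm ethics sort edition"
Words (1..n): minus | palm | ethics | sort | edition
Reversed (n..1): edition | sort | ethics | palm | minus
Result = "edition sort ethics palm minus"


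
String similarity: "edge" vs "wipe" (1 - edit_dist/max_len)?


Word 1: "edge" (length 4)
Word 2: "wipe" (length 4)
One optimal edit sequence:
  1. substitute 'e' -> 'w'  (+1)
  2. substitute 'd' -> 'i'  (+1)
  3. substitute 'g' -> 'p'  (+1)
  4. keep 'e'
Edit distance = 3
Max length = max(4, 4) = 4
Similarity = 1 - 3/4
= 0.2500


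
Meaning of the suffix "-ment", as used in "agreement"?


Suffix: -ment
Example: agreement = agree + -ment
Meaning = result of action


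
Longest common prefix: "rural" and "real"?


Word 1: "rural"
Word 2: "real"
Comparing from start:
  Pos 0: 'r' == 'r'
  Pos 1: 'u' != 'e' (stop)
LCP = "r" (length 1)


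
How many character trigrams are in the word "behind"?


Word: "behind" (length 6)
Number of 3-grams = length - 3 + 1 = 6 - 3 + 1
= 4


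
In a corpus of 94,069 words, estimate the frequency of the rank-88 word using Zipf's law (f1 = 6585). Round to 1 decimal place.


Zipf's law: f(r) = f(1) / r
f(1) = 6585
f(88) = 6585 / 88
= 74.8 occurrences


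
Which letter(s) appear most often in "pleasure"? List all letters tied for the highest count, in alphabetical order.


Word: "pleasure"
Letter counts:
  'a': 1
  'e': 2
  'l': 1
  'p': 1
  'r': 1
  's': 1
  'u': 1
Maximum count = 2
Most frequent = 'e' (2 times each)


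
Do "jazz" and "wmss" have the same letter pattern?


Pattern of "jazz": [0, 1, 2, 2]
Pattern of "wmss": [0, 1, 2, 2]
Patterns match
Same pattern = Yes


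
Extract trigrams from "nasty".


Word: "nasty" (length 5)
Number of trigrams = 5 - 3 + 1 = 3
  Position 0: "nas"
  Position 1: "ast"
  Position 2: "sty"
Trigrams = "nas", "ast", "sty"


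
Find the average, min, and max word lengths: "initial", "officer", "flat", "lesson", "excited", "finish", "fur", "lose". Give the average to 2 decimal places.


Lengths: "initial"=7, "officer"=7, "flat"=4, "lesson"=6, "excited"=7, "finish"=6, "fur"=3, "lose"=4
Sum = 44, Count = 8
Average = 44/8 = 5.50
= avg=5.50, min=3, max=7


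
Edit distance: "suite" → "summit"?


Word 1: "suite" (length 5)
Word 2: "summit" (length 6)
One optimal edit sequence (insert/delete/substitute each cost 1):
  1. keep 's'
  2. keep 'u'
  3. insert 'm'  (+1)
  4. insert 'm'  (+1)
  5. keep 'i'
  6. keep 't'
  7. delete 'e'  (+1)
Total edit operations: 3
Edit distance = 3


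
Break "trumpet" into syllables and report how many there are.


Word: "trumpet"
Syllable breakdown: trum | pet
Counting: 2 parts
= 2 syllables


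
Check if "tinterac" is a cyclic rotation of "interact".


Word: "interact", Candidate: "tinterac"
Method: check if candidate is substring of word+word
"interactinteract" contains "tinterac"? Yes
Is rotation = Yes


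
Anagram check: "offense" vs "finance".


Word 1: "offense" → sorted: eeffnos
Word 2: "finance" → sorted: acefinn
Same letters? eeffnos != acefinn
Anagram = No


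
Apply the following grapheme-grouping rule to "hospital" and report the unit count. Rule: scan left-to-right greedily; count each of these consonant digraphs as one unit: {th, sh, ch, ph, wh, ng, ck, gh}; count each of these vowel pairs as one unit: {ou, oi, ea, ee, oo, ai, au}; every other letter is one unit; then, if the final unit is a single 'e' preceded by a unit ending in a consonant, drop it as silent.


Word: "hospital" (8 letters)
Left-to-right scan:
  [1] 'h' (letter)
  [2] 'o' (letter)
  [3] 's' (letter)
  [4] 'p' (letter)
  [5] 'i' (letter)
  [6] 't' (letter)
  [7] 'a' (letter)
  [8] 'l' (letter)
Units from scan: 8
Sound units = 8 units


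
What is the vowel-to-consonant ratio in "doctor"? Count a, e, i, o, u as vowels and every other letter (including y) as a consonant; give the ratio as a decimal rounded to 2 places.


Word: "doctor"
Vowels (a,e,i,o,u): 2
Consonants: 4
Ratio = 2/4
= 0.50


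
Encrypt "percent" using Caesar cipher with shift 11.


Word: "percent"
Shift: 11
Each letter → (letter + shift) mod 26:
  'p' (15) + 11 = 0 → 'a'
  'e' (4) + 11 = 15 → 'p'
  'r' (17) + 11 = 2 → 'c'
  'c' (2) + 11 = 13 → 'n'
  'e' (4) + 11 = 15 → 'p'
  'n' (13) + 11 = 24 → 'y'
  't' (19) + 11 = 4 → 'e'
Result = "apcnpye"


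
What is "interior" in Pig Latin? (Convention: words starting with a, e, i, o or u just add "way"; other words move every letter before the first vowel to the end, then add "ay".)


Word: "interior"
Starts with vowel → add 'way'
Pig Latin = "interiorway"


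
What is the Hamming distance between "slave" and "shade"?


Comparing character by character (same length = 5):
  Pos 0: 's' vs 's' =
  Pos 1: 'l' vs 'h' !=
  Pos 2: 'a' vs 'a' =
  Pos 3: 'v' vs 'd' !=
  Pos 4: 'e' vs 'e' =
Hamming distance = 2


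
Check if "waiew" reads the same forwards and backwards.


Word: "waiew"
Reversed: "weiaw"
Forward == Backward? waiew != weiaw
Palindrome = No


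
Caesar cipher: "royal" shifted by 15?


Word: "royal"
Shift: 15
Each letter → (letter + shift) mod 26:
  'r' (17) + 15 = 6 → 'g'
  'o' (14) + 15 = 3 → 'd'
  'y' (24) + 15 = 13 → 'n'
  'a' (0) + 15 = 15 → 'p'
  'l' (11) + 15 = 0 → 'a'
Result = "gdnpa"


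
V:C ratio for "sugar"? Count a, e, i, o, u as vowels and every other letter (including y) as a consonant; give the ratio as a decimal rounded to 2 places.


Word: "sugar"
Vowels (a,e,i,o,u): 2
Consonants: 3
Ratio = 2/3
= 0.67


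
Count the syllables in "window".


Word: "window"
Syllable breakdown: win | dow
Counting: 2 parts
= 2 syllables


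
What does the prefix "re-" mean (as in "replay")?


Prefix: re-
Example: replay (re- + play)
Meaning = again


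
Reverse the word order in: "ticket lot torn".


Original: "ticket lot torn"
Words (1..n): ticket | lot | torn
Reversed (n..1): torn | lot | ticket
Result = "torn lot ticket"


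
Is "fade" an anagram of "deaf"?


Word 1: "deaf" → sorted: adef
Word 2: "fade" → sorted: adef
Same letters? adef == adef
Anagram = Yes


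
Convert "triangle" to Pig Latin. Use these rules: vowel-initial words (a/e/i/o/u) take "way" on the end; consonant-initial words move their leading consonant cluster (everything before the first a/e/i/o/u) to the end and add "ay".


Word: "triangle"
Starts with consonant(s) → move to end, add 'ay'
Consonant cluster: "tr"
Pig Latin = "iangletray"


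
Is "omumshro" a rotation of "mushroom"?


Word: "mushroom", Candidate: "omumshro"
Method: check if candidate is substring of word+word
"mushroommushroom" contains "omumshro"? No
Is rotation = No


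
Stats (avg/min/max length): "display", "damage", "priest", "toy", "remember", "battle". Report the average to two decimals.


Lengths: "display"=7, "damage"=6, "priest"=6, "toy"=3, "remember"=8, "battle"=6
Sum = 36, Count = 6
Average = 36/6 = 6.00
= avg=6.00, min=3, max=8


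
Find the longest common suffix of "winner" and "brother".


Word 1: "winner"
Word 2: "brother"
Comparing from end:
  Pos -1: 'r' == 'r'
  Pos -2: 'e' == 'e'
  Pos -3: 'n' != 'h' (stop)
LCS = "er" (length 2)


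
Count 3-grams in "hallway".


Word: "hallway" (length 7)
Number of 3-grams = length - 3 + 1 = 7 - 3 + 1
= 5


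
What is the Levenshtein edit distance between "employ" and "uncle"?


Word 1: "employ" (length 6)
Word 2: "uncle" (length 5)
One optimal edit sequence (insert/delete/substitute each cost 1):
  1. substitute 'e' -> 'u'  (+1)
  2. substitute 'm' -> 'n'  (+1)
  3. substitute 'p' -> 'c'  (+1)
  4. keep 'l'
  5. delete 'o'  (+1)
  6. substitute 'y' -> 'e'  (+1)
Total edit operations: 5
Edit distance = 5


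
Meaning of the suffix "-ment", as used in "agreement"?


Suffix: -ment
Example: agreement (agree + -ment)
Meaning = result of action


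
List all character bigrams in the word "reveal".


Word: "reveal" (length 6)
Number of bigrams = 6 - 2 + 1 = 5
  Position 0: "re"
  Position 1: "ev"
  Position 2: "ve"
  Position 3: "ea"
  Position 4: "al"
Bigrams = "re", "ev", "ve", "ea", "al"


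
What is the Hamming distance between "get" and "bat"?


Comparing character by character (same length = 3):
  Pos 0: 'g' vs 'b' !=
  Pos 1: 'e' vs 'a' !=
  Pos 2: 't' vs 't' =
Hamming distance = 2


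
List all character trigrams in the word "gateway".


Word: "gateway" (length 7)
Number of trigrams = 7 - 3 + 1 = 5
  Position 0: "gat"
  Position 1: "ate"
  Position 2: "tew"
  Position 3: "ewa"
  Position 4: "way"
Trigrams = "gat", "ate", "tew", "ewa", "way"


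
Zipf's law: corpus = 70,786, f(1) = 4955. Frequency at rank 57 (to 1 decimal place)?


Zipf's law: f(r) = f(1) / r
f(1) = 4955
f(57) = 4955 / 57
= 86.9 occurrences


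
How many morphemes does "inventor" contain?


Word: "inventor"
Morphemes: invent | -or
Each morpheme carries meaning
= 2 morphemes


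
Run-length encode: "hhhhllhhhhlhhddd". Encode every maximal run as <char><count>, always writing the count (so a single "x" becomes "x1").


String: "hhhhllhhhhlhhddd"
Scanning for consecutive runs:
  'h' x 4
  'l' x 2
  'h' x 4
  'l' x 1
  'h' x 2
  'd' x 3
RLE = "h4l2h4l1h2d3"


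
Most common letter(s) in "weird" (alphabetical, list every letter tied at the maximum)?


Word: "weird"
Letter counts:
  'd': 1
  'e': 1
  'i': 1
  'r': 1
  'w': 1
Maximum count = 1
Most frequent = 'd', 'e', 'i', 'r', 'w' (1 time each)


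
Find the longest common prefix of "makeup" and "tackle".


Word 1: "makeup"
Word 2: "tackle"
Comparing from start:
  Pos 0: 'm' != 't' (stop)
LCP = "" (length 0)


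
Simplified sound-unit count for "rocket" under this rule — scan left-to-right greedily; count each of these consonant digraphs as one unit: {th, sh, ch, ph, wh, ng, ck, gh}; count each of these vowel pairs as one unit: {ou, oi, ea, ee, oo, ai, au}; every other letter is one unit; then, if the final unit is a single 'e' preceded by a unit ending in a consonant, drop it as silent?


Word: "rocket" (6 letters)
Left-to-right scan:
  1. 'r' (letter)
  2. 'o' (letter)
  3. 'ck' (digraph)
  4. 'e' (letter)
  5. 't' (letter)
Units from scan: 5
Sound units = 5 units


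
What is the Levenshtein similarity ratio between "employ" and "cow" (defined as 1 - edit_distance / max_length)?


Word 1: "employ" (length 6)
Word 2: "cow" (length 3)
One optimal edit sequence:
  1. delete 'e'  (+1)
  2. delete 'm'  (+1)
  3. delete 'p'  (+1)
  4. substitute 'l' -> 'c'  (+1)
  5. keep 'o'
  6. substitute 'y' -> 'w'  (+1)
Edit distance = 5
Max length = max(6, 3) = 6
Similarity = 1 - 5/6
= 0.1667


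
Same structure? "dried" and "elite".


Pattern of "dried": [0, 1, 2, 3, 0]
Pattern of "elite": [0, 1, 2, 3, 0]
Patterns match
Same pattern = Yes


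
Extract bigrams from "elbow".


Word: "elbow" (length 5)
Number of bigrams = 5 - 2 + 1 = 4
  Position 0: "el"
  Position 1: "lb"
  Position 2: "bo"
  Position 3: "ow"
Bigrams = "el", "lb", "bo", "ow"


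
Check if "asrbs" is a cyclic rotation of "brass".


Word: "brass", Candidate: "asrbs"
Method: check if candidate is substring of word+word
"brassbrass" contains "asrbs"? No
Is rotation = No


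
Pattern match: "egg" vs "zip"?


Pattern of "egg": [0, 1, 1]
Pattern of "zip": [0, 1, 2]
Patterns do not match
Same pattern = No


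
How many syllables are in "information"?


Word: "information"
Syllable breakdown: in / for / ma / tion
Counting: 4 parts
= 4 syllables


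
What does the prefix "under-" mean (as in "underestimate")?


Prefix: under-
Example: underestimate = under- + estimate
Meaning = insufficient


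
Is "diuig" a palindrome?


Word: "diuig"
Reversed: "giuid"
Forward == Backward? diuig != giuid
Palindrome = No


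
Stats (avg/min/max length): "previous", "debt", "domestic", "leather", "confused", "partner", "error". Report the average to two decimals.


Lengths: "previous"=8, "debt"=4, "domestic"=8, "leather"=7, "confused"=8, "partner"=7, "error"=5
Sum = 47, Count = 7
Average = 47/7 = 6.71
= avg=6.71, min=4, max=8


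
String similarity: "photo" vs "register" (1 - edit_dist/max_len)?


Word 1: "photo" (length 5)
Word 2: "register" (length 8)
One optimal edit sequence:
  1. insert 'r'  (+1)
  2. insert 'e'  (+1)
  3. substitute 'p' -> 'g'  (+1)
  4. substitute 'h' -> 'i'  (+1)
  5. substitute 'o' -> 's'  (+1)
  6. keep 't'
  7. insert 'e'  (+1)
  8. substitute 'o' -> 'r'  (+1)
Edit distance = 7
Max length = max(5, 8) = 8
Similarity = 1 - 7/8
= 0.1250


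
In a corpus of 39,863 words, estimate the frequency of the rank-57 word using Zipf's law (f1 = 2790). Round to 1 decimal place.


Zipf's law: f(r) = f(1) / r
f(1) = 2790
f(57) = 2790 / 57
= 48.9 occurrences


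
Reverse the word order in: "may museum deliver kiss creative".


Original: "may museum deliver kiss creative"
Words (1..n): may | museum | deliver | kiss | creative
Reversed (n..1): creative | kiss | deliver | museum | may
Result = "creative kiss deliver museum may"


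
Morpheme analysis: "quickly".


Word: "quickly"
Morphemes: quick | -ly
Each morpheme carries meaning
= 2 morphemes


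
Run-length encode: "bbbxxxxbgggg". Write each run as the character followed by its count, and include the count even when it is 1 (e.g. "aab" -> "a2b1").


String: "bbbxxxxbgggg"
Scanning for consecutive runs:
  'b' x 3
  'x' x 4
  'b' x 1
  'g' x 4
RLE = "b3x4b1g4"


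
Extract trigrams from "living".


Word: "living" (length 6)
Number of trigrams = 6 - 3 + 1 = 4
  Position 0: "liv"
  Position 1: "ivi"
  Position 2: "vin"
  Position 3: "ing"
Trigrams = "liv", "ivi", "vin", "ing"


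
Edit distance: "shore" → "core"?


Word 1: "shore" (length 5)
Word 2: "core" (length 4)
One optimal edit sequence (insert/delete/substitute each cost 1):
  1. delete 's'  (+1)
  2. substitute 'h' -> 'c'  (+1)
  3. keep 'o'
  4. keep 'r'
  5. keep 'e'
Total edit operations: 2
Edit distance = 2


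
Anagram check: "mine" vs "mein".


Word 1: "mine" → sorted: eimn
Word 2: "mein" → sorted: eimn
Same letters? eimn == eimn
Anagram = Yes


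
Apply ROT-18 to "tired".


Word: "tired"
Shift: 18
Each letter → (letter + shift) mod 26:
  't' (19) + 18 = 11 → 'l'
  'i' (8) + 18 = 0 → 'a'
  'r' (17) + 18 = 9 → 'j'
  'e' (4) + 18 = 22 → 'w'
  'd' (3) + 18 = 21 → 'v'
Result = "lajwv"


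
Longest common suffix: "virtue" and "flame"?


Word 1: "virtue"
Word 2: "flame"
Comparing from end:
  Pos -1: 'e' == 'e'
  Pos -2: 'u' != 'm' (stop)
LCS = "e" (length 1)


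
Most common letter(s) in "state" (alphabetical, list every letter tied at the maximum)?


Word: "state"
Letter counts:
  'a': 1
  'e': 1
  's': 1
  't': 2
Maximum count = 2
Most frequent = 't' (2 times each)


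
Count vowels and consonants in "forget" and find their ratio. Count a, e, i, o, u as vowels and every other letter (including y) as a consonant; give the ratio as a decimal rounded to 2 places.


Word: "forget"
Vowels (a,e,i,o,u): 2
Consonants: 4
Ratio = 2/4
= 0.50


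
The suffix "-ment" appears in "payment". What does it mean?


Suffix: -ment
Example: payment (pay + -ment)
Meaning = result of action


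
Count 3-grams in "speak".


Word: "speak" (length 5)
Number of 3-grams = length - 3 + 1 = 5 - 3 + 1
= 3


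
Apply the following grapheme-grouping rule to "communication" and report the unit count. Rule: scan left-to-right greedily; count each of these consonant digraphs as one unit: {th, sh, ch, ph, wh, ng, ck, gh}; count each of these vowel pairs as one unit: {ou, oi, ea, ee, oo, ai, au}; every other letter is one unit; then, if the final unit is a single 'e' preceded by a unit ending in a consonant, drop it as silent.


Word: "communication" (13 letters)
Left-to-right scan:
  (1) 'c' (letter)
  (2) 'o' (letter)
  (3) 'm' (letter)
  (4) 'm' (letter)
  (5) 'u' (letter)
  (6) 'n' (letter)
  (7) 'i' (letter)
  (8) 'c' (letter)
  (9) 'a' (letter)
  (10) 't' (letter)
  (11) 'i' (letter)
  (12) 'o' (letter)
  (13) 'n' (letter)
Units from scan: 13
Sound units = 13 units


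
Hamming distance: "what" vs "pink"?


Comparing character by character (same length = 4):
  Pos 0: 'w' vs 'p' !=
  Pos 1: 'h' vs 'i' !=
  Pos 2: 'a' vs 'n' !=
  Pos 3: 't' vs 'k' !=
Hamming distance = 4


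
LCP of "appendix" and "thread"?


Word 1: "appendix"
Word 2: "thread"
Comparing from start:
  Pos 0: 'a' != 't' (stop)
LCP = "" (length 0)


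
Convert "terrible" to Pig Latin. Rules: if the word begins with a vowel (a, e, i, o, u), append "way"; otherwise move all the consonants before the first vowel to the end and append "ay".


Word: "terrible"
Starts with consonant(s) → move to end, add 'ay'
Consonant cluster: "t"
Pig Latin = "erribletay"


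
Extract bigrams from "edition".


Word: "edition" (length 7)
Number of bigrams = 7 - 2 + 1 = 6
  Position 0: "ed"
  Position 1: "di"
  Position 2: "it"
  Position 3: "ti"
  Position 4: "io"
  Position 5: "on"
Bigrams = "ed", "di", "it", "ti", "io", "on"


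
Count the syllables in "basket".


Word: "basket"
Syllable breakdown: bas-ket
Counting: 2 parts
= 2 syllables


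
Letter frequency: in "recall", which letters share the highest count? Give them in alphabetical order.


Word: "recall"
Letter counts:
  'a': 1
  'c': 1
  'e': 1
  'l': 2
  'r': 1
Maximum count = 2
Most frequent = 'l' (2 times each)


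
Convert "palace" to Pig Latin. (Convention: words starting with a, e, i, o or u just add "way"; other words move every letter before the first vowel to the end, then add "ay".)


Word: "palace"
Starts with consonant(s) → move to end, add 'ay'
Consonant cluster: "p"
Pig Latin = "alacepay"


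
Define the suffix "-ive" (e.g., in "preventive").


Suffix: -ive
Example: preventive = prevent + -ive
Meaning = tending to


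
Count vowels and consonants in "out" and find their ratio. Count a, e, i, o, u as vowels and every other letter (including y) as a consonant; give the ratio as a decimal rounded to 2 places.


Word: "out"
Vowels (a,e,i,o,u): 2
Consonants: 1
Ratio = 2/1
= 2.00


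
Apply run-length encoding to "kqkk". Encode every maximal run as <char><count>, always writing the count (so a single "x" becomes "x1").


String: "kqkk"
Scanning for consecutive runs:
  'k' x 1
  'q' x 1
  'k' x 2
RLE = "k1q1k2"


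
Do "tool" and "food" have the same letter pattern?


Pattern of "tool": [0, 1, 1, 2]
Pattern of "food": [0, 1, 1, 2]
Patterns match
Same pattern = Yes


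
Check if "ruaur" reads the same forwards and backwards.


Word: "ruaur"
Reversed: "ruaur"
Forward == Backward? ruaur == ruaur
Palindrome = Yes


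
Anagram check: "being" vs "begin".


Word 1: "being" → sorted: begin
Word 2: "begin" → sorted: begin
Same letters? begin == begin
Anagram = Yes


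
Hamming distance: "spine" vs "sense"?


Comparing character by character (same length = 5):
  Pos 0: 's' vs 's' =
  Pos 1: 'p' vs 'e' !=
  Pos 2: 'i' vs 'n' !=
  Pos 3: 'n' vs 's' !=
  Pos 4: 'e' vs 'e' =
Hamming distance = 3


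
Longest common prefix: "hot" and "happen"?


Word 1: "hot"
Word 2: "happen"
Comparing from start:
  Pos 0: 'h' == 'h'
  Pos 1: 'o' != 'a' (stop)
LCP = "h" (length 1)


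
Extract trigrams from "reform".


Word: "reform" (length 6)
Number of trigrams = 6 - 3 + 1 = 4
  Position 0: "ref"
  Position 1: "efo"
  Position 2: "for"
  Position 3: "orm"
Trigrams = "ref", "efo", "for", "orm"


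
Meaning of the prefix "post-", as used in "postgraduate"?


Prefix: post-
Example: postgraduate = post- + graduate
Meaning = after


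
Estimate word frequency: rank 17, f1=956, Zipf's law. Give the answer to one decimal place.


Zipf's law: f(r) = f(1) / r
f(1) = 956
f(17) = 956 / 17
= 56.2 occurrences


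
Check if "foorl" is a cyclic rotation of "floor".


Word: "floor", Candidate: "foorl"
Method: check if candidate is substring of word+word
"floorfloor" contains "foorl"? No
Is rotation = No


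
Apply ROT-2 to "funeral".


Word: "funeral"
Shift: 2
Each letter → (letter + shift) mod 26:
  'f' (5) + 2 = 7 → 'h'
  'u' (20) + 2 = 22 → 'w'
  'n' (13) + 2 = 15 → 'p'
  'e' (4) + 2 = 6 → 'g'
  'r' (17) + 2 = 19 → 't'
  'a' (0) + 2 = 2 → 'c'
  'l' (11) + 2 = 13 → 'n'
Result = "hwpgtcn"


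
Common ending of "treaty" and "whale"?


Word 1: "treaty"
Word 2: "whale"
Comparing from end:
  Pos -1: 'y' != 'e' (stop)
LCS = "" (length 0)


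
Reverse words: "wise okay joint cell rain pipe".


Original: "wise okay joint cell rain pipe"
Words (1..n): wise | okay | joint | cell | rain | pipe
Reversed (n..1): pipe | rain | cell | joint | okay | wise
Result = "pipe rain cell joint okay wise"


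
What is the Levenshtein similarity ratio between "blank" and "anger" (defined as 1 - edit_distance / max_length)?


Word 1: "blank" (length 5)
Word 2: "anger" (length 5)
One optimal edit sequence:
  1. substitute 'b' -> 'a'  (+1)
  2. substitute 'l' -> 'n'  (+1)
  3. substitute 'a' -> 'g'  (+1)
  4. substitute 'n' -> 'e'  (+1)
  5. substitute 'k' -> 'r'  (+1)
Edit distance = 5
Max length = max(5, 5) = 5
Similarity = 1 - 5/5
= 0.0000


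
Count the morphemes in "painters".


Word: "painters"
Morphemes: paint + -er + -s
Each morpheme carries meaning
= 3 morphemes


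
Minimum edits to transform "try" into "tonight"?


Word 1: "try" (length 3)
Word 2: "tonight" (length 7)
One optimal edit sequence (insert/delete/substitute each cost 1):
  1. keep 't'
  2. insert 'o'  (+1)
  3. insert 'n'  (+1)
  4. insert 'i'  (+1)
  5. insert 'g'  (+1)
  6. substitute 'r' -> 'h'  (+1)
  7. substitute 'y' -> 't'  (+1)
Total edit operations: 6
Edit distance = 6


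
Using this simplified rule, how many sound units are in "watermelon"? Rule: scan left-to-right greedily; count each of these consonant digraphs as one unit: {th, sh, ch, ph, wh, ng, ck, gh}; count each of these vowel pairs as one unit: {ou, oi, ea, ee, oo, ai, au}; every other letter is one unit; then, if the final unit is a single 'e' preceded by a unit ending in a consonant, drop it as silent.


Word: "watermelon" (10 letters)
Left-to-right scan:
  (1) 'w' (letter)
  (2) 'a' (letter)
  (3) 't' (letter)
  (4) 'e' (letter)
  (5) 'r' (letter)
  (6) 'm' (letter)
  (7) 'e' (letter)
  (8) 'l' (letter)
  (9) 'o' (letter)
  (10) 'n' (letter)
Units from scan: 10
Sound units = 10 units


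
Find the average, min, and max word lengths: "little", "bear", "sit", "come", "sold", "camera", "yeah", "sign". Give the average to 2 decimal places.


Lengths: "little"=6, "bear"=4, "sit"=3, "come"=4, "sold"=4, "camera"=6, "yeah"=4, "sign"=4
Sum = 35, Count = 8
Average = 35/8 = 4.38
= avg=4.38, min=3, max=6


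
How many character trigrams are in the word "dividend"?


Word: "dividend" (length 8)
Number of 3-grams = length - 3 + 1 = 8 - 3 + 1
= 6


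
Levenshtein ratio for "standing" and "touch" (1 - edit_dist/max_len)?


Word 1: "standing" (length 8)
Word 2: "touch" (length 5)
One optimal edit sequence:
  1. delete 's'  (+1)
  2. keep 't'
  3. delete 'a'  (+1)
  4. delete 'n'  (+1)
  5. substitute 'd' -> 'o'  (+1)
  6. substitute 'i' -> 'u'  (+1)
  7. substitute 'n' -> 'c'  (+1)
  8. substitute 'g' -> 'h'  (+1)
Edit distance = 7
Max length = max(8, 5) = 8
Similarity = 1 - 7/8
= 0.1250


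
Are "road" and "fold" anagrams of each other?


Word 1: "road" → sorted: ador
Word 2: "fold" → sorted: dflo
Same letters? ador != dflo
Anagram = No


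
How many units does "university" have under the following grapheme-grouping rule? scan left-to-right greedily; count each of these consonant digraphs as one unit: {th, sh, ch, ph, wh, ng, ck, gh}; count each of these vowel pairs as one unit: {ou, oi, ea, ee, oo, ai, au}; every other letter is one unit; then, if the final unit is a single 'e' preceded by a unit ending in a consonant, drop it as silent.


Word: "university" (10 letters)
Left-to-right scan:
  1. 'u' (letter)
  2. 'n' (letter)
  3. 'i' (letter)
  4. 'v' (letter)
  5. 'e' (letter)
  6. 'r' (letter)
  7. 's' (letter)
  8. 'i' (letter)
  9. 't' (letter)
  10. 'y' (letter)
Units from scan: 10
Sound units = 10 units


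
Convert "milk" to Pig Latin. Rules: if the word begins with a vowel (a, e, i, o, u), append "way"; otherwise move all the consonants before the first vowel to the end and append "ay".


Word: "milk"
Starts with consonant(s) → move to end, add 'ay'
Consonant cluster: "m"
Pig Latin = "ilkmay"


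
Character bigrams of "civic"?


Word: "civic" (length 5)
Number of bigrams = 5 - 2 + 1 = 4
  Position 0: "ci"
  Position 1: "iv"
  Position 2: "vi"
  Position 3: "ic"
Bigrams = "ci", "iv", "vi", "ic"


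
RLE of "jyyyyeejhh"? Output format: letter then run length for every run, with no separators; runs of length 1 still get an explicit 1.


String: "jyyyyeejhh"
Scanning for consecutive runs:
  'j' x 1
  'y' x 4
  'e' x 2
  'j' x 1
  'h' x 2
RLE = "j1y4e2j1h2"


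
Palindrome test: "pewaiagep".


Word: "pewaiagep"
Reversed: "pegaiawep"
Forward == Backward? pewaiagep != pegaiawep
Palindrome = No


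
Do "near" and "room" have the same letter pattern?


Pattern of "near": [0, 1, 2, 3]
Pattern of "room": [0, 1, 1, 2]
Patterns do not match
Same pattern = No


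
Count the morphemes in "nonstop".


Word: "nonstop"
Morphemes: non- / stop
Each morpheme carries meaning
= 2 morphemes


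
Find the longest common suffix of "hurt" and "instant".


Word 1: "hurt"
Word 2: "instant"
Comparing from end:
  Pos -1: 't' == 't'
  Pos -2: 'r' != 'n' (stop)
LCS = "t" (length 1)


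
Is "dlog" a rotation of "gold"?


Word: "gold", Candidate: "dlog"
Method: check if candidate is substring of word+word
"goldgold" contains "dlog"? No
Is rotation = No


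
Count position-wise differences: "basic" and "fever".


Comparing character by character (same length = 5):
  Pos 0: 'b' vs 'f' !=
  Pos 1: 'a' vs 'e' !=
  Pos 2: 's' vs 'v' !=
  Pos 3: 'i' vs 'e' !=
  Pos 4: 'c' vs 'r' !=
Hamming distance = 5


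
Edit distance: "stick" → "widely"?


Word 1: "stick" (length 5)
Word 2: "widely" (length 6)
One optimal edit sequence (insert/delete/substitute each cost 1):
  1. insert 'w'  (+1)
  2. substitute 's' -> 'i'  (+1)
  3. substitute 't' -> 'd'  (+1)
  4. substitute 'i' -> 'e'  (+1)
  5. substitute 'c' -> 'l'  (+1)
  6. substitute 'k' -> 'y'  (+1)
Total edit operations: 6
Edit distance = 6


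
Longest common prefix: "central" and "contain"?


Word 1: "central"
Word 2: "contain"
Comparing from start:
  Pos 0: 'c' == 'c'
  Pos 1: 'e' != 'o' (stop)
LCP = "c" (length 1)


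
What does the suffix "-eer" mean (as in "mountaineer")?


Suffix: -eer
As in: mountaineer -> mountain + -eer
Meaning = one who is concerned with


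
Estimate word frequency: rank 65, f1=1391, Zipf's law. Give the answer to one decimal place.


Zipf's law: f(r) = f(1) / r
f(1) = 1391
f(65) = 1391 / 65
= 21.4 occurrences


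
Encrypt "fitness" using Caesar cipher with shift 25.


Word: "fitness"
Shift: 25
Each letter → (letter + shift) mod 26:
  'f' (5) + 25 = 4 → 'e'
  'i' (8) + 25 = 7 → 'h'
  't' (19) + 25 = 18 → 's'
  'n' (13) + 25 = 12 → 'm'
  'e' (4) + 25 = 3 → 'd'
  's' (18) + 25 = 17 → 'r'
  's' (18) + 25 = 17 → 'r'
Result = "ehsmdrr"


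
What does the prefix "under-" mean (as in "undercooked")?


Prefix: under-
Example: undercooked = under- + cooked
Meaning = insufficient


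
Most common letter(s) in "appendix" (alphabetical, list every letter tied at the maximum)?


Word: "appendix"
Letter counts:
  'a': 1
  'd': 1
  'e': 1
  'i': 1
  'n': 1
  'p': 2
  'x': 1
Maximum count = 2
Most frequent = 'p' (2 times each)


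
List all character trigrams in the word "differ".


Word: "differ" (length 6)
Number of trigrams = 6 - 3 + 1 = 4
  Position 0: "dif"
  Position 1: "iff"
  Position 2: "ffe"
  Position 3: "fer"
Trigrams = "dif", "iff", "ffe", "fer"


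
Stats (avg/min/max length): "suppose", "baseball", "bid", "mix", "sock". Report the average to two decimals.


Lengths: "suppose"=7, "baseball"=8, "bid"=3, "mix"=3, "sock"=4
Sum = 25, Count = 5
Average = 25/5 = 5.00
= avg=5.00, min=3, max=8


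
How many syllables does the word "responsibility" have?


Word: "responsibility"
Syllable breakdown: re · spon · si · bil · i · ty
Counting: 6 parts
= 6 syllables


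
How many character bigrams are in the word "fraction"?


Word: "fraction" (length 8)
Number of 2-grams = length - 2 + 1 = 8 - 2 + 1
= 7


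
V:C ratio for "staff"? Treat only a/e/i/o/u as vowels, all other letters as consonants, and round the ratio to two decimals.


Word: "staff"
Vowels (a,e,i,o,u): 1
Consonants: 4
Ratio = 1/4
= 0.25


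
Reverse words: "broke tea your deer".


Original: "broke tea your deer"
Words (1..n): broke | tea | your | deer
Reversed (n..1): deer | your | tea | broke
Result = "deer your tea broke"


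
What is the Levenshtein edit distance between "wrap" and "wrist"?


Word 1: "wrap" (length 4)
Word 2: "wrist" (length 5)
One optimal edit sequence (insert/delete/substitute each cost 1):
  1. keep 'w'
  2. keep 'r'
  3. insert 'i'  (+1)
  4. substitute 'a' -> 's'  (+1)
  5. substitute 'p' -> 't'  (+1)
Total edit operations: 3
Edit distance = 3


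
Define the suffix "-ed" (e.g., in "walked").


Suffix: -ed
Example: walked = walk + -ed
Meaning = past tense


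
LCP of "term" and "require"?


Word 1: "term"
Word 2: "require"
Comparing from start:
  Pos 0: 't' != 'r' (stop)
LCP = "" (length 0)


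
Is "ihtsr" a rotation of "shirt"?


Word: "shirt", Candidate: "ihtsr"
Method: check if candidate is substring of word+word
"shirtshirt" contains "ihtsr"? No
Is rotation = No


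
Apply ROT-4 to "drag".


Word: "drag"
Shift: 4
Each letter → (letter + shift) mod 26:
  'd' (3) + 4 = 7 → 'h'
  'r' (17) + 4 = 21 → 'v'
  'a' (0) + 4 = 4 → 'e'
  'g' (6) + 4 = 10 → 'k'
Result = "hvek"


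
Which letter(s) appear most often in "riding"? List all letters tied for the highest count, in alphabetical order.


Word: "riding"
Letter counts:
  'd': 1
  'g': 1
  'i': 2
  'n': 1
  'r': 1
Maximum count = 2
Most frequent = 'i' (2 times each)


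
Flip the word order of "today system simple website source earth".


Original: "today system simple website source earth"
Words (1..n): today | system | simple | website | source | earth
Reversed (n..1): earth | source | website | simple | system | today
Result = "earth source website simple system today"


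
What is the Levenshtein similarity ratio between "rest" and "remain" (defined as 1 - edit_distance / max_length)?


Word 1: "rest" (length 4)
Word 2: "remain" (length 6)
One optimal edit sequence:
  1. keep 'r'
  2. keep 'e'
  3. insert 'm'  (+1)
  4. insert 'a'  (+1)
  5. substitute 's' -> 'i'  (+1)
  6. substitute 't' -> 'n'  (+1)
Edit distance = 4
Max length = max(4, 6) = 6
Similarity = 1 - 4/6
= 0.3333


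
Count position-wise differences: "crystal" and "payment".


Comparing character by character (same length = 7):
  Pos 0: 'c' vs 'p' !=
  Pos 1: 'r' vs 'a' !=
  Pos 2: 'y' vs 'y' =
  Pos 3: 's' vs 'm' !=
  Pos 4: 't' vs 'e' !=
  Pos 5: 'a' vs 'n' !=
  Pos 6: 'l' vs 't' !=
Hamming distance = 6


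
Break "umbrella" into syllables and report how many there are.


Word: "umbrella"
Syllable breakdown: um-brel-la
Counting: 3 parts
= 3 syllables


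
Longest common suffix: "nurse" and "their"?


Word 1: "nurse"
Word 2: "their"
Comparing from end:
  Pos -1: 'e' != 'r' (stop)
LCS = "" (length 0)


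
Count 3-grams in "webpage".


Word: "webpage" (length 7)
Number of 3-grams = length - 3 + 1 = 7 - 3 + 1
= 5


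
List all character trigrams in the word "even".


Word: "even" (length 4)
Number of trigrams = 4 - 3 + 1 = 2
  Position 0: "eve"
  Position 1: "ven"
Trigrams = "eve", "ven"


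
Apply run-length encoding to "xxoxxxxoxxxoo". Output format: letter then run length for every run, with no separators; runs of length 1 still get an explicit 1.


String: "xxoxxxxoxxxoo"
Scanning for consecutive runs:
  'x' x 2
  'o' x 1
  'x' x 4
  'o' x 1
  'x' x 3
  'o' x 2
RLE = "x2o1x4o1x3o2"


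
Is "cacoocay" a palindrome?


Word: "cacoocay"
Reversed: "yacoocac"
Forward == Backward? cacoocay != yacoocac
Palindrome = No


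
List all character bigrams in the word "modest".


Word: "modest" (length 6)
Number of bigrams = 6 - 2 + 1 = 5
  Position 0: "mo"
  Position 1: "od"
  Position 2: "de"
  Position 3: "es"
  Position 4: "st"
Bigrams = "mo", "od", "de", "es", "st"


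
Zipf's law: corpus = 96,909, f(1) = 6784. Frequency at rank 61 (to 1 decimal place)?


Zipf's law: f(r) = f(1) / r
f(1) = 6784
f(61) = 6784 / 61
= 111.2 occurrences


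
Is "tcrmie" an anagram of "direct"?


Word 1: "direct" → sorted: cdeirt
Word 2: "tcrmie" → sorted: ceimrt
Same letters? cdeirt != ceimrt
Anagram = No


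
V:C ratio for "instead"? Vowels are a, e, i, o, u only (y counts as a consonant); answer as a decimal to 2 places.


Word: "instead"
Vowels (a,e,i,o,u): 3
Consonants: 4
Ratio = 3/4
= 0.75


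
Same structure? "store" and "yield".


Pattern of "store": [0, 1, 2, 3, 4]
Pattern of "yield": [0, 1, 2, 3, 4]
Patterns match
Same pattern = Yes


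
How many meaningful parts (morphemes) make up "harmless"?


Word: "harmless"
Morphemes: harm / -less
Each morpheme carries meaning
= 2 morphemes


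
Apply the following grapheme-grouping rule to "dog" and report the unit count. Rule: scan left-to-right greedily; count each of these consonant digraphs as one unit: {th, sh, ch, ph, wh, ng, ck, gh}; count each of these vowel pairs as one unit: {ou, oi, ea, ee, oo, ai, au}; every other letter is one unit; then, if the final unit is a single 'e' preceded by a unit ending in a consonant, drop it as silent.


Word: "dog" (3 letters)
Left-to-right scan:
  1. 'd' (letter)
  2. 'o' (letter)
  3. 'g' (letter)
Units from scan: 3
Sound units = 3 units


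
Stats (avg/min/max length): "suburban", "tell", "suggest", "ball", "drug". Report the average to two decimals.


Lengths: "suburban"=8, "tell"=4, "suggest"=7, "ball"=4, "drug"=4
Sum = 27, Count = 5
Average = 27/5 = 5.40
= avg=5.40, min=4, max=8


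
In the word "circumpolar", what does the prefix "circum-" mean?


Prefix: circum-
As in: circumpolar -> circum- + polar
Meaning = around


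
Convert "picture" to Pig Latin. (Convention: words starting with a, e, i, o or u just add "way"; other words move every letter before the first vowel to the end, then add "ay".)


Word: "picture"
Starts with consonant(s) → move to end, add 'ay'
Consonant cluster: "p"
Pig Latin = "icturepay"


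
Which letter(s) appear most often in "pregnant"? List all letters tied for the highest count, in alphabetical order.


Word: "pregnant"
Letter counts:
  'a': 1
  'e': 1
  'g': 1
  'n': 2
  'p': 1
  'r': 1
  't': 1
Maximum count = 2
Most frequent = 'n' (2 times each)


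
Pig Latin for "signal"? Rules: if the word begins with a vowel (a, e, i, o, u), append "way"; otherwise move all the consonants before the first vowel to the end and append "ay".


Word: "signal"
Starts with consonant(s) → move to end, add 'ay'
Consonant cluster: "s"
Pig Latin = "ignalsay"


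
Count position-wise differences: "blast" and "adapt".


Comparing character by character (same length = 5):
  Pos 0: 'b' vs 'a' !=
  Pos 1: 'l' vs 'd' !=
  Pos 2: 'a' vs 'a' =
  Pos 3: 's' vs 'p' !=
  Pos 4: 't' vs 't' =
Hamming distance = 3


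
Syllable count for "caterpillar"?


Word: "caterpillar"
Syllable breakdown: cat-er-pil-lar
Counting: 4 parts
= 4 syllables
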